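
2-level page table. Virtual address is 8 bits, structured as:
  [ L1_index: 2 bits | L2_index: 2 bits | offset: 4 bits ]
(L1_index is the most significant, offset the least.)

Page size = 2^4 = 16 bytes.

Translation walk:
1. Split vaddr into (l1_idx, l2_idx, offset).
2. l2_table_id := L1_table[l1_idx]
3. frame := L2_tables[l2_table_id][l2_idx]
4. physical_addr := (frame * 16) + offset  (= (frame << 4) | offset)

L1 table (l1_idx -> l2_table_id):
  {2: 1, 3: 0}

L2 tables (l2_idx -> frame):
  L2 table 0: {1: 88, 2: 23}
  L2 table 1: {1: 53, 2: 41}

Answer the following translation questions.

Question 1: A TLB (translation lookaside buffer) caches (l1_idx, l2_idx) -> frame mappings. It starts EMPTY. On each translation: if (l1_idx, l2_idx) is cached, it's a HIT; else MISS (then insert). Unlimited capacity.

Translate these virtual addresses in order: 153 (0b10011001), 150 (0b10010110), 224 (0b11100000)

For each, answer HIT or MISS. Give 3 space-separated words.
Answer: MISS HIT MISS

Derivation:
vaddr=153: (2,1) not in TLB -> MISS, insert
vaddr=150: (2,1) in TLB -> HIT
vaddr=224: (3,2) not in TLB -> MISS, insert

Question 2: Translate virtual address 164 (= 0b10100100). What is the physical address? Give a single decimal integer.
vaddr = 164 = 0b10100100
Split: l1_idx=2, l2_idx=2, offset=4
L1[2] = 1
L2[1][2] = 41
paddr = 41 * 16 + 4 = 660

Answer: 660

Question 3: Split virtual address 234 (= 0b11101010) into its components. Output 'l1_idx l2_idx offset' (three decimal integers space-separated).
Answer: 3 2 10

Derivation:
vaddr = 234 = 0b11101010
  top 2 bits -> l1_idx = 3
  next 2 bits -> l2_idx = 2
  bottom 4 bits -> offset = 10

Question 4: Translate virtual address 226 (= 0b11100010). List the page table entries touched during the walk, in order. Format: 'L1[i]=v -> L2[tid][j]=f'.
Answer: L1[3]=0 -> L2[0][2]=23

Derivation:
vaddr = 226 = 0b11100010
Split: l1_idx=3, l2_idx=2, offset=2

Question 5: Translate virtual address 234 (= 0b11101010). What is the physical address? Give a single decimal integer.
vaddr = 234 = 0b11101010
Split: l1_idx=3, l2_idx=2, offset=10
L1[3] = 0
L2[0][2] = 23
paddr = 23 * 16 + 10 = 378

Answer: 378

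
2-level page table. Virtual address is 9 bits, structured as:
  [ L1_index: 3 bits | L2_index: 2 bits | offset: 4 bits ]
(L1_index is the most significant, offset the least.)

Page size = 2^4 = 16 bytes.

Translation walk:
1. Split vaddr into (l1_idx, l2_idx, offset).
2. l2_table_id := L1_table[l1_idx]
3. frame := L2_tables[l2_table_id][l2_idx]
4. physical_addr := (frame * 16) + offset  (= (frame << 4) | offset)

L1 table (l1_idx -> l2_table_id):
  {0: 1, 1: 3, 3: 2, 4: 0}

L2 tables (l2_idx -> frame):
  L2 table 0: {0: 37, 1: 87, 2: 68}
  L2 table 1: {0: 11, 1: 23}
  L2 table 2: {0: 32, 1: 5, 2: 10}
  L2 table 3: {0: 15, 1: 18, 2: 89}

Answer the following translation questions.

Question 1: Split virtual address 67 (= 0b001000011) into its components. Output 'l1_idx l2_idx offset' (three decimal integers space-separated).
Answer: 1 0 3

Derivation:
vaddr = 67 = 0b001000011
  top 3 bits -> l1_idx = 1
  next 2 bits -> l2_idx = 0
  bottom 4 bits -> offset = 3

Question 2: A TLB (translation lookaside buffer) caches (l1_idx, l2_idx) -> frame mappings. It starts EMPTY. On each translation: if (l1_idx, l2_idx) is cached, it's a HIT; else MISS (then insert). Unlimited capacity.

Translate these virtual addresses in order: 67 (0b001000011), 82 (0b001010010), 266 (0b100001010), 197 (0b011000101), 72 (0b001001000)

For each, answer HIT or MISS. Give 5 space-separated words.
vaddr=67: (1,0) not in TLB -> MISS, insert
vaddr=82: (1,1) not in TLB -> MISS, insert
vaddr=266: (4,0) not in TLB -> MISS, insert
vaddr=197: (3,0) not in TLB -> MISS, insert
vaddr=72: (1,0) in TLB -> HIT

Answer: MISS MISS MISS MISS HIT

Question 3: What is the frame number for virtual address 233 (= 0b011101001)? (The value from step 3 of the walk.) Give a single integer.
Answer: 10

Derivation:
vaddr = 233: l1_idx=3, l2_idx=2
L1[3] = 2; L2[2][2] = 10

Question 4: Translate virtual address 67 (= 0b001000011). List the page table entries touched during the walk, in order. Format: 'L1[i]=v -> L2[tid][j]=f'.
Answer: L1[1]=3 -> L2[3][0]=15

Derivation:
vaddr = 67 = 0b001000011
Split: l1_idx=1, l2_idx=0, offset=3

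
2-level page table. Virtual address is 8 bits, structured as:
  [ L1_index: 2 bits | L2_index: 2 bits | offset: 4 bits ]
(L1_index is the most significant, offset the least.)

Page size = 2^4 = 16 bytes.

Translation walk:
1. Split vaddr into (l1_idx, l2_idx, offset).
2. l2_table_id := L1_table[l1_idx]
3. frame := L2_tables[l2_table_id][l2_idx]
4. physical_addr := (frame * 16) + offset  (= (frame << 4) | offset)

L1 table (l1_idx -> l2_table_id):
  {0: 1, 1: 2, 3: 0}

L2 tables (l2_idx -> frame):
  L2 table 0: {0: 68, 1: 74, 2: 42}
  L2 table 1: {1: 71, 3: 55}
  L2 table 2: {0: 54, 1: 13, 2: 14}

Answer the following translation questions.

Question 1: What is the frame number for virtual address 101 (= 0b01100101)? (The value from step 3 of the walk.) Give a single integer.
Answer: 14

Derivation:
vaddr = 101: l1_idx=1, l2_idx=2
L1[1] = 2; L2[2][2] = 14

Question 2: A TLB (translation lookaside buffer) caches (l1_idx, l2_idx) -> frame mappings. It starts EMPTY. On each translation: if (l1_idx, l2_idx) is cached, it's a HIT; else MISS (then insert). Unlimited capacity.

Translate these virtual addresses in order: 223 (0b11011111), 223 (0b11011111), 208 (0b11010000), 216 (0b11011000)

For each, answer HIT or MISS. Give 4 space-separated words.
Answer: MISS HIT HIT HIT

Derivation:
vaddr=223: (3,1) not in TLB -> MISS, insert
vaddr=223: (3,1) in TLB -> HIT
vaddr=208: (3,1) in TLB -> HIT
vaddr=216: (3,1) in TLB -> HIT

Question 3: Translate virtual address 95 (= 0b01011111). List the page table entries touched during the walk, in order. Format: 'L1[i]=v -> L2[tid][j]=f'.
Answer: L1[1]=2 -> L2[2][1]=13

Derivation:
vaddr = 95 = 0b01011111
Split: l1_idx=1, l2_idx=1, offset=15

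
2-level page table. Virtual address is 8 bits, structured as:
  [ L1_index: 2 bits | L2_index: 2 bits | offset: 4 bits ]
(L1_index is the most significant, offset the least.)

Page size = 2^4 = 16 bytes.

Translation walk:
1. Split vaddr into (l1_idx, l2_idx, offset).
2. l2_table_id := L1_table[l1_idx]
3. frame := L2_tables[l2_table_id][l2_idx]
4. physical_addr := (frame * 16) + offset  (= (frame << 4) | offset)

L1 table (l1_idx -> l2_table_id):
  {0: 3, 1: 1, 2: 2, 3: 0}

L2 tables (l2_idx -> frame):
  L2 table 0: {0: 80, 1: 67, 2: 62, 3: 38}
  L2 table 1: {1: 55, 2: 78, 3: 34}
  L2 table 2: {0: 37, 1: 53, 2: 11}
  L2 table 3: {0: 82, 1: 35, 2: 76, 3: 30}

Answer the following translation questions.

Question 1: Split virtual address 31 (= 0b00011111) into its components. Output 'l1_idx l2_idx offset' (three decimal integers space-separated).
Answer: 0 1 15

Derivation:
vaddr = 31 = 0b00011111
  top 2 bits -> l1_idx = 0
  next 2 bits -> l2_idx = 1
  bottom 4 bits -> offset = 15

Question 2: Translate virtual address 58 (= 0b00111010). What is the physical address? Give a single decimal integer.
vaddr = 58 = 0b00111010
Split: l1_idx=0, l2_idx=3, offset=10
L1[0] = 3
L2[3][3] = 30
paddr = 30 * 16 + 10 = 490

Answer: 490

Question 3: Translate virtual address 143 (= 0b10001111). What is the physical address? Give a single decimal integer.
Answer: 607

Derivation:
vaddr = 143 = 0b10001111
Split: l1_idx=2, l2_idx=0, offset=15
L1[2] = 2
L2[2][0] = 37
paddr = 37 * 16 + 15 = 607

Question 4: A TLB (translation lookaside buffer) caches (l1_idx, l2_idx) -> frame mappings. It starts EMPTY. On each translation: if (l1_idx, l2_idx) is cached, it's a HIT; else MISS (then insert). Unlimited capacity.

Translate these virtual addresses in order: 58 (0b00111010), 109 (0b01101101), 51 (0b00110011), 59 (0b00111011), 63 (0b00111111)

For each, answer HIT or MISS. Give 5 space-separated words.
vaddr=58: (0,3) not in TLB -> MISS, insert
vaddr=109: (1,2) not in TLB -> MISS, insert
vaddr=51: (0,3) in TLB -> HIT
vaddr=59: (0,3) in TLB -> HIT
vaddr=63: (0,3) in TLB -> HIT

Answer: MISS MISS HIT HIT HIT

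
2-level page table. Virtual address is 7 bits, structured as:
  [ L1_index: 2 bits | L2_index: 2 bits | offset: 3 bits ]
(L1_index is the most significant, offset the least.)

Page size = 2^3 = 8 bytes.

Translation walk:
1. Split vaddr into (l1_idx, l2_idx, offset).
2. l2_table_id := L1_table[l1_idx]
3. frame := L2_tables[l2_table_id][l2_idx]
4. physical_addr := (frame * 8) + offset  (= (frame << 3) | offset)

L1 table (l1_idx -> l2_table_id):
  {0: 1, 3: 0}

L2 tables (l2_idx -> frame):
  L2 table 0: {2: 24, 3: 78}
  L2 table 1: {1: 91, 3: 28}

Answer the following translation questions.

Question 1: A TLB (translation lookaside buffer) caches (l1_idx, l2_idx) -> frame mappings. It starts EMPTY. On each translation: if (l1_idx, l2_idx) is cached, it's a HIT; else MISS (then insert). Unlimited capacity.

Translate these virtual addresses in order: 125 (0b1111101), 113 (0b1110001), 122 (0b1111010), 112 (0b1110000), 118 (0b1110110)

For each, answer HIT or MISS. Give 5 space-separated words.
vaddr=125: (3,3) not in TLB -> MISS, insert
vaddr=113: (3,2) not in TLB -> MISS, insert
vaddr=122: (3,3) in TLB -> HIT
vaddr=112: (3,2) in TLB -> HIT
vaddr=118: (3,2) in TLB -> HIT

Answer: MISS MISS HIT HIT HIT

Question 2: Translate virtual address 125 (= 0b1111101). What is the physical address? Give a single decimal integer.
vaddr = 125 = 0b1111101
Split: l1_idx=3, l2_idx=3, offset=5
L1[3] = 0
L2[0][3] = 78
paddr = 78 * 8 + 5 = 629

Answer: 629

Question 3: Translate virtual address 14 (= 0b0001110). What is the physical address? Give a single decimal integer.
Answer: 734

Derivation:
vaddr = 14 = 0b0001110
Split: l1_idx=0, l2_idx=1, offset=6
L1[0] = 1
L2[1][1] = 91
paddr = 91 * 8 + 6 = 734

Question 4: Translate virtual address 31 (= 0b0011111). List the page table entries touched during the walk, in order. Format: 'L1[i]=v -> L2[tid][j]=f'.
Answer: L1[0]=1 -> L2[1][3]=28

Derivation:
vaddr = 31 = 0b0011111
Split: l1_idx=0, l2_idx=3, offset=7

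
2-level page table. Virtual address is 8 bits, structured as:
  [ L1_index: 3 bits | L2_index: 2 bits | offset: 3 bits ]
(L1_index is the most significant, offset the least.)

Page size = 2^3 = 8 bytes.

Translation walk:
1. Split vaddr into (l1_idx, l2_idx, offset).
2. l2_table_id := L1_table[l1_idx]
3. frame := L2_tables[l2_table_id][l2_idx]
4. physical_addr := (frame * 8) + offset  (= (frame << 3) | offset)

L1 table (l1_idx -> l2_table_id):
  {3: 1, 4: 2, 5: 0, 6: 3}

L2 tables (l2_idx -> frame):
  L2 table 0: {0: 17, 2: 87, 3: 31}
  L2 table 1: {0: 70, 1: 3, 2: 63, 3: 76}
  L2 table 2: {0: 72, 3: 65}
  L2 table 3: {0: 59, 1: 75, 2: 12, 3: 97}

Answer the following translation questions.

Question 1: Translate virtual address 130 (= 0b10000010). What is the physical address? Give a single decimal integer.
vaddr = 130 = 0b10000010
Split: l1_idx=4, l2_idx=0, offset=2
L1[4] = 2
L2[2][0] = 72
paddr = 72 * 8 + 2 = 578

Answer: 578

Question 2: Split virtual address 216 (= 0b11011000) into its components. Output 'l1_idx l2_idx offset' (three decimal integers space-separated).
Answer: 6 3 0

Derivation:
vaddr = 216 = 0b11011000
  top 3 bits -> l1_idx = 6
  next 2 bits -> l2_idx = 3
  bottom 3 bits -> offset = 0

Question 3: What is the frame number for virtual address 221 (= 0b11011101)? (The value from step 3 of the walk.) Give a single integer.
Answer: 97

Derivation:
vaddr = 221: l1_idx=6, l2_idx=3
L1[6] = 3; L2[3][3] = 97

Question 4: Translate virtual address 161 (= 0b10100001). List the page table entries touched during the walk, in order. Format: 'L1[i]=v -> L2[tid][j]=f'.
vaddr = 161 = 0b10100001
Split: l1_idx=5, l2_idx=0, offset=1

Answer: L1[5]=0 -> L2[0][0]=17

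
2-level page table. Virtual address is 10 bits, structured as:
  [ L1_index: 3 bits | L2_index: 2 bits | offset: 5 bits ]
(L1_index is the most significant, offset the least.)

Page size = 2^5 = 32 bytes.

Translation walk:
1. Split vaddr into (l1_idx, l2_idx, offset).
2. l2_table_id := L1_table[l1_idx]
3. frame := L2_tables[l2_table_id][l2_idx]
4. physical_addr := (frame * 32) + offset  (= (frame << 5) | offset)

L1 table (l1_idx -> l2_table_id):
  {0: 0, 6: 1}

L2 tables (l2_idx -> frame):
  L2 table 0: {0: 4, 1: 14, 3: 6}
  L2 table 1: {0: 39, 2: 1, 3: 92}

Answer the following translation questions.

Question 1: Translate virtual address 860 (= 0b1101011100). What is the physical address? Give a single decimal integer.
vaddr = 860 = 0b1101011100
Split: l1_idx=6, l2_idx=2, offset=28
L1[6] = 1
L2[1][2] = 1
paddr = 1 * 32 + 28 = 60

Answer: 60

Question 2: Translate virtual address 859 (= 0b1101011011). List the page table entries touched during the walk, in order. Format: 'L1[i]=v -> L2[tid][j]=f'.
Answer: L1[6]=1 -> L2[1][2]=1

Derivation:
vaddr = 859 = 0b1101011011
Split: l1_idx=6, l2_idx=2, offset=27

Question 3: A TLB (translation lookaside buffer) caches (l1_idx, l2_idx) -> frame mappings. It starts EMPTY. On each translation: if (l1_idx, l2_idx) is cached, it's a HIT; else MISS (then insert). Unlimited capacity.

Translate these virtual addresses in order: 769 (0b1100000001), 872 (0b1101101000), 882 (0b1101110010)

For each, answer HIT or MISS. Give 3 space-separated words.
Answer: MISS MISS HIT

Derivation:
vaddr=769: (6,0) not in TLB -> MISS, insert
vaddr=872: (6,3) not in TLB -> MISS, insert
vaddr=882: (6,3) in TLB -> HIT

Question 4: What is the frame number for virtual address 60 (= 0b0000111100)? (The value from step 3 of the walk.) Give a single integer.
vaddr = 60: l1_idx=0, l2_idx=1
L1[0] = 0; L2[0][1] = 14

Answer: 14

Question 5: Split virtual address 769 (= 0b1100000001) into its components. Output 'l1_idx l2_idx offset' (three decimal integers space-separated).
vaddr = 769 = 0b1100000001
  top 3 bits -> l1_idx = 6
  next 2 bits -> l2_idx = 0
  bottom 5 bits -> offset = 1

Answer: 6 0 1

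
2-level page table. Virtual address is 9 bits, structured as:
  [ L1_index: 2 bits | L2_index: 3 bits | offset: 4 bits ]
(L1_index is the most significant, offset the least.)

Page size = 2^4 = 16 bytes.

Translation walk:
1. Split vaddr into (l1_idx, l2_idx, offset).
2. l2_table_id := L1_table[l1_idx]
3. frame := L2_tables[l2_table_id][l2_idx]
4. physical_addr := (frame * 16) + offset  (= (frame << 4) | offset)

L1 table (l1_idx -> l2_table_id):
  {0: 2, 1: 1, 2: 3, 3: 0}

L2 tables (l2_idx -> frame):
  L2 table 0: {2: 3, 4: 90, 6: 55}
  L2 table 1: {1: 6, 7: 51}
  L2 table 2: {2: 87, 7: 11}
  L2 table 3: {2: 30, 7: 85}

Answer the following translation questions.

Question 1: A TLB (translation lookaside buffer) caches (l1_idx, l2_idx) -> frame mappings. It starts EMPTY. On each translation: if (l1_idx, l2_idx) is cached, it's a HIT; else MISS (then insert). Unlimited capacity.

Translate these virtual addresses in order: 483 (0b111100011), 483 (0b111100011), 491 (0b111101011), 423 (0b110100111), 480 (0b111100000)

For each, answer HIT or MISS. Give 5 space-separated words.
vaddr=483: (3,6) not in TLB -> MISS, insert
vaddr=483: (3,6) in TLB -> HIT
vaddr=491: (3,6) in TLB -> HIT
vaddr=423: (3,2) not in TLB -> MISS, insert
vaddr=480: (3,6) in TLB -> HIT

Answer: MISS HIT HIT MISS HIT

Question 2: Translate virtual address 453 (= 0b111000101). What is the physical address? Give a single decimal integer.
vaddr = 453 = 0b111000101
Split: l1_idx=3, l2_idx=4, offset=5
L1[3] = 0
L2[0][4] = 90
paddr = 90 * 16 + 5 = 1445

Answer: 1445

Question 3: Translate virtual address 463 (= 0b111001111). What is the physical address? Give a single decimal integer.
vaddr = 463 = 0b111001111
Split: l1_idx=3, l2_idx=4, offset=15
L1[3] = 0
L2[0][4] = 90
paddr = 90 * 16 + 15 = 1455

Answer: 1455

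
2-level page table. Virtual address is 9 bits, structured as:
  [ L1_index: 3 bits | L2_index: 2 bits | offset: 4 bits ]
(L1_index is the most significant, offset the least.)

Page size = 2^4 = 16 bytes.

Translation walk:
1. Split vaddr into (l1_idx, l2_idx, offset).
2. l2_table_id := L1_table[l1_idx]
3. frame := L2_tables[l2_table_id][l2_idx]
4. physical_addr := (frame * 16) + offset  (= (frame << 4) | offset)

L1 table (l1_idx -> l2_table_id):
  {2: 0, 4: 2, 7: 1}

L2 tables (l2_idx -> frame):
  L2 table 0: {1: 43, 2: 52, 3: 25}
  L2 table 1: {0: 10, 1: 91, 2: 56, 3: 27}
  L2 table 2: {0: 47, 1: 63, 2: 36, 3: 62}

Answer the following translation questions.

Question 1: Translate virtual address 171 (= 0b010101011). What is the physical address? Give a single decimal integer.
Answer: 843

Derivation:
vaddr = 171 = 0b010101011
Split: l1_idx=2, l2_idx=2, offset=11
L1[2] = 0
L2[0][2] = 52
paddr = 52 * 16 + 11 = 843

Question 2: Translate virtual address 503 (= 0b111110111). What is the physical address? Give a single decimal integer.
vaddr = 503 = 0b111110111
Split: l1_idx=7, l2_idx=3, offset=7
L1[7] = 1
L2[1][3] = 27
paddr = 27 * 16 + 7 = 439

Answer: 439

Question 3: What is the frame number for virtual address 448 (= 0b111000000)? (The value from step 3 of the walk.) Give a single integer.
vaddr = 448: l1_idx=7, l2_idx=0
L1[7] = 1; L2[1][0] = 10

Answer: 10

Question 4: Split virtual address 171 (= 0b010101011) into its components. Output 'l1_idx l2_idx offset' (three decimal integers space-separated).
Answer: 2 2 11

Derivation:
vaddr = 171 = 0b010101011
  top 3 bits -> l1_idx = 2
  next 2 bits -> l2_idx = 2
  bottom 4 bits -> offset = 11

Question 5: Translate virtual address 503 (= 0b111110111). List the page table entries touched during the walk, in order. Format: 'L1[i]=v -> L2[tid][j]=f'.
vaddr = 503 = 0b111110111
Split: l1_idx=7, l2_idx=3, offset=7

Answer: L1[7]=1 -> L2[1][3]=27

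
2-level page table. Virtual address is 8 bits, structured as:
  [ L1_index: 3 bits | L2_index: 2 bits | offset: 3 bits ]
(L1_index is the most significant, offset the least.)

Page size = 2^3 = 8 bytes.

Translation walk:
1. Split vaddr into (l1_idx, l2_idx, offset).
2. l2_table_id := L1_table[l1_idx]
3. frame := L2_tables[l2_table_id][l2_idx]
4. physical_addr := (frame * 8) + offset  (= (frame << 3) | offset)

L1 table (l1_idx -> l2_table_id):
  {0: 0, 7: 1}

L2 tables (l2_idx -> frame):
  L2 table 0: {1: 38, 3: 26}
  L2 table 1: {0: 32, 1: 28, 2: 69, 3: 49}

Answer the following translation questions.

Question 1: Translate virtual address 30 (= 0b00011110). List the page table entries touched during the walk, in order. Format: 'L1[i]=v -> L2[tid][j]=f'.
vaddr = 30 = 0b00011110
Split: l1_idx=0, l2_idx=3, offset=6

Answer: L1[0]=0 -> L2[0][3]=26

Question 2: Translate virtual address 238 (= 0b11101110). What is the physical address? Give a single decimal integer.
Answer: 230

Derivation:
vaddr = 238 = 0b11101110
Split: l1_idx=7, l2_idx=1, offset=6
L1[7] = 1
L2[1][1] = 28
paddr = 28 * 8 + 6 = 230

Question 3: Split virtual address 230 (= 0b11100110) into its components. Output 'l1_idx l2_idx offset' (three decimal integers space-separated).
vaddr = 230 = 0b11100110
  top 3 bits -> l1_idx = 7
  next 2 bits -> l2_idx = 0
  bottom 3 bits -> offset = 6

Answer: 7 0 6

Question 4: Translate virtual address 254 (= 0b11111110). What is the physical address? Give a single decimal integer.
vaddr = 254 = 0b11111110
Split: l1_idx=7, l2_idx=3, offset=6
L1[7] = 1
L2[1][3] = 49
paddr = 49 * 8 + 6 = 398

Answer: 398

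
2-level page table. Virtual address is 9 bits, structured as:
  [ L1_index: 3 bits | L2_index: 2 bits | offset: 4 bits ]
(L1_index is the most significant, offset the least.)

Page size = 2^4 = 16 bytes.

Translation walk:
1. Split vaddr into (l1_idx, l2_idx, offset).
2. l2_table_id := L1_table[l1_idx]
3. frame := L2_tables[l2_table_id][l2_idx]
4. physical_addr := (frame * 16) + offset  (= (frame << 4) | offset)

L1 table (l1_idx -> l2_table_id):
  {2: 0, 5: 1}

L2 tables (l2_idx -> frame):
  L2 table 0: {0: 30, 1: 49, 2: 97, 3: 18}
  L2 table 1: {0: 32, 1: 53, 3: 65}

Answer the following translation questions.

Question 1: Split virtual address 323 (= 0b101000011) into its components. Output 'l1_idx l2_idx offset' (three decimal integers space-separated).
vaddr = 323 = 0b101000011
  top 3 bits -> l1_idx = 5
  next 2 bits -> l2_idx = 0
  bottom 4 bits -> offset = 3

Answer: 5 0 3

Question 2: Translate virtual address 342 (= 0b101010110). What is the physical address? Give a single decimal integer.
vaddr = 342 = 0b101010110
Split: l1_idx=5, l2_idx=1, offset=6
L1[5] = 1
L2[1][1] = 53
paddr = 53 * 16 + 6 = 854

Answer: 854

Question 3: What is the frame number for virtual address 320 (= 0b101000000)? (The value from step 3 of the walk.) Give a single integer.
Answer: 32

Derivation:
vaddr = 320: l1_idx=5, l2_idx=0
L1[5] = 1; L2[1][0] = 32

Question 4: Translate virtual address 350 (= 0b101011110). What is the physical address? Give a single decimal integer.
vaddr = 350 = 0b101011110
Split: l1_idx=5, l2_idx=1, offset=14
L1[5] = 1
L2[1][1] = 53
paddr = 53 * 16 + 14 = 862

Answer: 862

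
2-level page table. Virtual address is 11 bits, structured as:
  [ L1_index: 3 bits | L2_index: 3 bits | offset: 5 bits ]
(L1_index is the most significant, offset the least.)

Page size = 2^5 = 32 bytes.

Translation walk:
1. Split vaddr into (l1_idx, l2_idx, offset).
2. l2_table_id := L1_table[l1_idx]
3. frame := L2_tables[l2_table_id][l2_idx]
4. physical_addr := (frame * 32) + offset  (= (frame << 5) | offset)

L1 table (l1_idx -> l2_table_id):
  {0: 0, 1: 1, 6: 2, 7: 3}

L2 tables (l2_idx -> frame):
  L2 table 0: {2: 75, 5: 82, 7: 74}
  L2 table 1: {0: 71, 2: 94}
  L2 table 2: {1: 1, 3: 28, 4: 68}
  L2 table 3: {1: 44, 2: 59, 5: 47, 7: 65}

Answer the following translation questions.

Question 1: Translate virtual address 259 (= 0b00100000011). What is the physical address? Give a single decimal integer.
vaddr = 259 = 0b00100000011
Split: l1_idx=1, l2_idx=0, offset=3
L1[1] = 1
L2[1][0] = 71
paddr = 71 * 32 + 3 = 2275

Answer: 2275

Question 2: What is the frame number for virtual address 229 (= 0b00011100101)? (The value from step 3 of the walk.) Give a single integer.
vaddr = 229: l1_idx=0, l2_idx=7
L1[0] = 0; L2[0][7] = 74

Answer: 74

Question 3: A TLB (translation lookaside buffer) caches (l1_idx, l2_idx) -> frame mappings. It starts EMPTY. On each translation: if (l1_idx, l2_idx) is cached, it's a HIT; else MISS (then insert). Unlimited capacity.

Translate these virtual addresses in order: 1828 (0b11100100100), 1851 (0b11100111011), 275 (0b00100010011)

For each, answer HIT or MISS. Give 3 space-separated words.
Answer: MISS HIT MISS

Derivation:
vaddr=1828: (7,1) not in TLB -> MISS, insert
vaddr=1851: (7,1) in TLB -> HIT
vaddr=275: (1,0) not in TLB -> MISS, insert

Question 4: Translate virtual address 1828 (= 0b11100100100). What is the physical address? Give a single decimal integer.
Answer: 1412

Derivation:
vaddr = 1828 = 0b11100100100
Split: l1_idx=7, l2_idx=1, offset=4
L1[7] = 3
L2[3][1] = 44
paddr = 44 * 32 + 4 = 1412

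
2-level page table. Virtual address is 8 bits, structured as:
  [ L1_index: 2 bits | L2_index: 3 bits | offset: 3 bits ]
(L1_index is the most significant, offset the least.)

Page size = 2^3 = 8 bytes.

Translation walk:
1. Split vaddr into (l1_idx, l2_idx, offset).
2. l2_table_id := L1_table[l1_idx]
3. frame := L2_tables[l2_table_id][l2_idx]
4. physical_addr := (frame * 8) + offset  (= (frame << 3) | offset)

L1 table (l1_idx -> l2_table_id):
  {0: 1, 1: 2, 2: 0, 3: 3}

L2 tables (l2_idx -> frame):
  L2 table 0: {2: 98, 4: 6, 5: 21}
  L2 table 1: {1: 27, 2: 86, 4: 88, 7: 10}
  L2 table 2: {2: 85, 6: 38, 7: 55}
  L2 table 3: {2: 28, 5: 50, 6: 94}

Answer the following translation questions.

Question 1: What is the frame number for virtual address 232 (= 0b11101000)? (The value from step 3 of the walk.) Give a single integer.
vaddr = 232: l1_idx=3, l2_idx=5
L1[3] = 3; L2[3][5] = 50

Answer: 50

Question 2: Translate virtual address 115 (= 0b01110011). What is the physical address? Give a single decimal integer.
vaddr = 115 = 0b01110011
Split: l1_idx=1, l2_idx=6, offset=3
L1[1] = 2
L2[2][6] = 38
paddr = 38 * 8 + 3 = 307

Answer: 307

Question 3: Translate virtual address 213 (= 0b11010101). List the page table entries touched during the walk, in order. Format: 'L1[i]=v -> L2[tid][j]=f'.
vaddr = 213 = 0b11010101
Split: l1_idx=3, l2_idx=2, offset=5

Answer: L1[3]=3 -> L2[3][2]=28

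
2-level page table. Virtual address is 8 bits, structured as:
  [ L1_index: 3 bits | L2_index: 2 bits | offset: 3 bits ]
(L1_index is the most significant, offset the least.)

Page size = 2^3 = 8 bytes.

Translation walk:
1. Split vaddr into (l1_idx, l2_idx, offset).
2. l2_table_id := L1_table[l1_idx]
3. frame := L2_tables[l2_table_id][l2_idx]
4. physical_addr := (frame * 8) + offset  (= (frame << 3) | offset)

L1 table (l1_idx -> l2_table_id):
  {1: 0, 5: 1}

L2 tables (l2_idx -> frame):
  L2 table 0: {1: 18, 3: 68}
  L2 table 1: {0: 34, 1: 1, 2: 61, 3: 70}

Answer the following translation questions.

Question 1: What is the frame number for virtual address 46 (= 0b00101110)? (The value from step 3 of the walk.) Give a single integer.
vaddr = 46: l1_idx=1, l2_idx=1
L1[1] = 0; L2[0][1] = 18

Answer: 18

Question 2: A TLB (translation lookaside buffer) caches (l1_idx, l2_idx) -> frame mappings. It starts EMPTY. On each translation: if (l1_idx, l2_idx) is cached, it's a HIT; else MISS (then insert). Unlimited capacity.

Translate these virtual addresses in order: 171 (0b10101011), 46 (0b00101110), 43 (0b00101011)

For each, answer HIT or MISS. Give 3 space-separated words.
Answer: MISS MISS HIT

Derivation:
vaddr=171: (5,1) not in TLB -> MISS, insert
vaddr=46: (1,1) not in TLB -> MISS, insert
vaddr=43: (1,1) in TLB -> HIT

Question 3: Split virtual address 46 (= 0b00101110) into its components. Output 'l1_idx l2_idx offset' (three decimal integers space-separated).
vaddr = 46 = 0b00101110
  top 3 bits -> l1_idx = 1
  next 2 bits -> l2_idx = 1
  bottom 3 bits -> offset = 6

Answer: 1 1 6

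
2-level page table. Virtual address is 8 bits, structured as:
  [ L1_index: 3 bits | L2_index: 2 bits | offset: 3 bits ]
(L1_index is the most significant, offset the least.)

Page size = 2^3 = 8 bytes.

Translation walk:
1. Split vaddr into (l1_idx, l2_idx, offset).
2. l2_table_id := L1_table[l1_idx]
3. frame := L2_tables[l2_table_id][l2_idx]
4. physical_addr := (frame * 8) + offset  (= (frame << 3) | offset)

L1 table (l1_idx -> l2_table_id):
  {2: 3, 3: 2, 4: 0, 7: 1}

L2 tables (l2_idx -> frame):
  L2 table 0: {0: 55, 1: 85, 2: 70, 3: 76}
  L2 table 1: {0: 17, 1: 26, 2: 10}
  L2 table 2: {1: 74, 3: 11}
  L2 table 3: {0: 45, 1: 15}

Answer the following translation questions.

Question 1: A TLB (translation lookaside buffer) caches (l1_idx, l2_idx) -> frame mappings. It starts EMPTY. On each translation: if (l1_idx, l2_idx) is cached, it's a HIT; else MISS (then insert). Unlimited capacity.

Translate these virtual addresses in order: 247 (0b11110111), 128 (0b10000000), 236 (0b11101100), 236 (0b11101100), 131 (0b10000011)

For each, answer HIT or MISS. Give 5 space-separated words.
vaddr=247: (7,2) not in TLB -> MISS, insert
vaddr=128: (4,0) not in TLB -> MISS, insert
vaddr=236: (7,1) not in TLB -> MISS, insert
vaddr=236: (7,1) in TLB -> HIT
vaddr=131: (4,0) in TLB -> HIT

Answer: MISS MISS MISS HIT HIT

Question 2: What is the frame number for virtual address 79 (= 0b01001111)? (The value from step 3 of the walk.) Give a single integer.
vaddr = 79: l1_idx=2, l2_idx=1
L1[2] = 3; L2[3][1] = 15

Answer: 15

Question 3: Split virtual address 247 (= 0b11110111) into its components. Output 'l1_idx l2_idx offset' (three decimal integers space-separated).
vaddr = 247 = 0b11110111
  top 3 bits -> l1_idx = 7
  next 2 bits -> l2_idx = 2
  bottom 3 bits -> offset = 7

Answer: 7 2 7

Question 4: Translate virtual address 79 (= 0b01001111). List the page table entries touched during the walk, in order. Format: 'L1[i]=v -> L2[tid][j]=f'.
Answer: L1[2]=3 -> L2[3][1]=15

Derivation:
vaddr = 79 = 0b01001111
Split: l1_idx=2, l2_idx=1, offset=7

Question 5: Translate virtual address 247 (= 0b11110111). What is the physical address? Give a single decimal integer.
Answer: 87

Derivation:
vaddr = 247 = 0b11110111
Split: l1_idx=7, l2_idx=2, offset=7
L1[7] = 1
L2[1][2] = 10
paddr = 10 * 8 + 7 = 87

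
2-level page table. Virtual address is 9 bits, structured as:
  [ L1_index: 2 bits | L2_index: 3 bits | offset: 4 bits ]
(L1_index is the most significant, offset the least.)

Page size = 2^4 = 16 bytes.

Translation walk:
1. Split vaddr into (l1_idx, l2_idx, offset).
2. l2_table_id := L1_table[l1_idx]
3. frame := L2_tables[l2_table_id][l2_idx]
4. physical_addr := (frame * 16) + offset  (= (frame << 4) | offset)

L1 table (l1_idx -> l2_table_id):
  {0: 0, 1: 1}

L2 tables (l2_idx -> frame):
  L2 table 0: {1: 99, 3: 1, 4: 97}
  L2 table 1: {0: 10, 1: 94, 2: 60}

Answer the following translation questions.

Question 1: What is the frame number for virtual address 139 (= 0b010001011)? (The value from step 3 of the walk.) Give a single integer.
Answer: 10

Derivation:
vaddr = 139: l1_idx=1, l2_idx=0
L1[1] = 1; L2[1][0] = 10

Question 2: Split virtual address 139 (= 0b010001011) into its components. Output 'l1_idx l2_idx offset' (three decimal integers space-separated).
vaddr = 139 = 0b010001011
  top 2 bits -> l1_idx = 1
  next 3 bits -> l2_idx = 0
  bottom 4 bits -> offset = 11

Answer: 1 0 11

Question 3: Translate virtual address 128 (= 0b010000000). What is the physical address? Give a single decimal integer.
vaddr = 128 = 0b010000000
Split: l1_idx=1, l2_idx=0, offset=0
L1[1] = 1
L2[1][0] = 10
paddr = 10 * 16 + 0 = 160

Answer: 160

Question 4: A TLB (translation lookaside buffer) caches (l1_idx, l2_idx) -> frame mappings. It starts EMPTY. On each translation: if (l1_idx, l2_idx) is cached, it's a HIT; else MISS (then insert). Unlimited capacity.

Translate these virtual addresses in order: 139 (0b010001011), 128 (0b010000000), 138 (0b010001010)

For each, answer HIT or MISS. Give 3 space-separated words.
Answer: MISS HIT HIT

Derivation:
vaddr=139: (1,0) not in TLB -> MISS, insert
vaddr=128: (1,0) in TLB -> HIT
vaddr=138: (1,0) in TLB -> HIT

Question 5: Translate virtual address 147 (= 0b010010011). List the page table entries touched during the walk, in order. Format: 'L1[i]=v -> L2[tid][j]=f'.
vaddr = 147 = 0b010010011
Split: l1_idx=1, l2_idx=1, offset=3

Answer: L1[1]=1 -> L2[1][1]=94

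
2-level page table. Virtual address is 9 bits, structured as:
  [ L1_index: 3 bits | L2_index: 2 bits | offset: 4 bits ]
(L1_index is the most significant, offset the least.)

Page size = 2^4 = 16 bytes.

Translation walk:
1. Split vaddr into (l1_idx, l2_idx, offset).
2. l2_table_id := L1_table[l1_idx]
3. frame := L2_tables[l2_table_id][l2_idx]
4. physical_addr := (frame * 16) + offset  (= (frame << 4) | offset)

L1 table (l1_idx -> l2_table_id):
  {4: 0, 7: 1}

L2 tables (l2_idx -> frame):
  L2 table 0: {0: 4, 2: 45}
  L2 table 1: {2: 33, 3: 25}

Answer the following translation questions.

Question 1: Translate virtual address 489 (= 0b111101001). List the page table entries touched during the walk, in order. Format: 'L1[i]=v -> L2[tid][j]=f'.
Answer: L1[7]=1 -> L2[1][2]=33

Derivation:
vaddr = 489 = 0b111101001
Split: l1_idx=7, l2_idx=2, offset=9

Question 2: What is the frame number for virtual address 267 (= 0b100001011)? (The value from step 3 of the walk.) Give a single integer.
vaddr = 267: l1_idx=4, l2_idx=0
L1[4] = 0; L2[0][0] = 4

Answer: 4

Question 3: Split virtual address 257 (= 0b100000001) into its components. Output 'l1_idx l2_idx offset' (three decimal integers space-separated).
Answer: 4 0 1

Derivation:
vaddr = 257 = 0b100000001
  top 3 bits -> l1_idx = 4
  next 2 bits -> l2_idx = 0
  bottom 4 bits -> offset = 1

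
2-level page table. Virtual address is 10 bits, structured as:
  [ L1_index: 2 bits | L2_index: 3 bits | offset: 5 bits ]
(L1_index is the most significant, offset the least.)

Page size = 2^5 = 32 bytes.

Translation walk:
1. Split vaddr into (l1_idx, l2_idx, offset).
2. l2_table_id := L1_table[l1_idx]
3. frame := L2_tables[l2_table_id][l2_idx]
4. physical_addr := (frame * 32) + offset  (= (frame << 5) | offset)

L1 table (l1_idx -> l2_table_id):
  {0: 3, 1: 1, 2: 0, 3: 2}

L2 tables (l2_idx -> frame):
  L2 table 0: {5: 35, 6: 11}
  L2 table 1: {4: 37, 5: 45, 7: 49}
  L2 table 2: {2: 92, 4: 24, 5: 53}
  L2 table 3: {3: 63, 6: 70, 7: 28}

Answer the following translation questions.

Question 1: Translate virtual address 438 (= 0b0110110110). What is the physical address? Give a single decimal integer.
vaddr = 438 = 0b0110110110
Split: l1_idx=1, l2_idx=5, offset=22
L1[1] = 1
L2[1][5] = 45
paddr = 45 * 32 + 22 = 1462

Answer: 1462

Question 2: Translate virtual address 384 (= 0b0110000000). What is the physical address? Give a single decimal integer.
vaddr = 384 = 0b0110000000
Split: l1_idx=1, l2_idx=4, offset=0
L1[1] = 1
L2[1][4] = 37
paddr = 37 * 32 + 0 = 1184

Answer: 1184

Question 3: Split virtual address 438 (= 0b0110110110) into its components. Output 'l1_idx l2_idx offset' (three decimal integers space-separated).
vaddr = 438 = 0b0110110110
  top 2 bits -> l1_idx = 1
  next 3 bits -> l2_idx = 5
  bottom 5 bits -> offset = 22

Answer: 1 5 22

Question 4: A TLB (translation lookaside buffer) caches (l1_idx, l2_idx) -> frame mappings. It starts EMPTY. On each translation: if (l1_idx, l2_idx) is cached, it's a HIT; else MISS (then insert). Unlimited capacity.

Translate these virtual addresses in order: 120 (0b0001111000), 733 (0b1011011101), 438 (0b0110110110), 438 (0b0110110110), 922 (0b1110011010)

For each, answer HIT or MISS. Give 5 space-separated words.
Answer: MISS MISS MISS HIT MISS

Derivation:
vaddr=120: (0,3) not in TLB -> MISS, insert
vaddr=733: (2,6) not in TLB -> MISS, insert
vaddr=438: (1,5) not in TLB -> MISS, insert
vaddr=438: (1,5) in TLB -> HIT
vaddr=922: (3,4) not in TLB -> MISS, insert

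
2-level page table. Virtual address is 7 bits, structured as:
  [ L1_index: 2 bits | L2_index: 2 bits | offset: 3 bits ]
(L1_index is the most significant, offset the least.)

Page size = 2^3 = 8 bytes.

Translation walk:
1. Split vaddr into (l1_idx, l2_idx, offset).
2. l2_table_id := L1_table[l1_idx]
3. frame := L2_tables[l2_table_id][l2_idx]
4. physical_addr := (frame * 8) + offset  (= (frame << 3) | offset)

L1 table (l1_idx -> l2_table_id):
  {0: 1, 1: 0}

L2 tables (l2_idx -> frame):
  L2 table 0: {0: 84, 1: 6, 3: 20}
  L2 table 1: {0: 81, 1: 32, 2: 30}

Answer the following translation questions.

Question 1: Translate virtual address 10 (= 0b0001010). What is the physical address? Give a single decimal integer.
Answer: 258

Derivation:
vaddr = 10 = 0b0001010
Split: l1_idx=0, l2_idx=1, offset=2
L1[0] = 1
L2[1][1] = 32
paddr = 32 * 8 + 2 = 258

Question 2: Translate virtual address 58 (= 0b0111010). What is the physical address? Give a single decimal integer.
vaddr = 58 = 0b0111010
Split: l1_idx=1, l2_idx=3, offset=2
L1[1] = 0
L2[0][3] = 20
paddr = 20 * 8 + 2 = 162

Answer: 162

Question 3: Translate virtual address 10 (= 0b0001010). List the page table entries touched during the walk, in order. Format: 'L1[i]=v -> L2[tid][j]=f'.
vaddr = 10 = 0b0001010
Split: l1_idx=0, l2_idx=1, offset=2

Answer: L1[0]=1 -> L2[1][1]=32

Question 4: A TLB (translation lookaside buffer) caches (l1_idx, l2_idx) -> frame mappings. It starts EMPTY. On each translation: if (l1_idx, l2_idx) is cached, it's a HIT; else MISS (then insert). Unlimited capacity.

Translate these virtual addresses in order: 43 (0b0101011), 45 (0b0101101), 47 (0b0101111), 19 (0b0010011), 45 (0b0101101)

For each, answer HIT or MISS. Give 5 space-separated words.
vaddr=43: (1,1) not in TLB -> MISS, insert
vaddr=45: (1,1) in TLB -> HIT
vaddr=47: (1,1) in TLB -> HIT
vaddr=19: (0,2) not in TLB -> MISS, insert
vaddr=45: (1,1) in TLB -> HIT

Answer: MISS HIT HIT MISS HIT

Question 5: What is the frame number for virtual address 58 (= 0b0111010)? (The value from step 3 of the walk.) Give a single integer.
Answer: 20

Derivation:
vaddr = 58: l1_idx=1, l2_idx=3
L1[1] = 0; L2[0][3] = 20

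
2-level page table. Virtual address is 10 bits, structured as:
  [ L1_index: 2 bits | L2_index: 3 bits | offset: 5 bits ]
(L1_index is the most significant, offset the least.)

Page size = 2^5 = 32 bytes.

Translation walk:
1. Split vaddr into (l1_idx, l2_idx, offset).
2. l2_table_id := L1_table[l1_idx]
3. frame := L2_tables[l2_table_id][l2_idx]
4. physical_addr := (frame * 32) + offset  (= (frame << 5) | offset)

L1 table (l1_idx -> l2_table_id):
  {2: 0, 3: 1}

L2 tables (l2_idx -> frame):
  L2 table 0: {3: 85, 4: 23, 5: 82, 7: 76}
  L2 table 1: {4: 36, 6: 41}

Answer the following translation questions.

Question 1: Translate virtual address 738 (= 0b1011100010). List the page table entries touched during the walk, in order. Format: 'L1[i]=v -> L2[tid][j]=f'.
Answer: L1[2]=0 -> L2[0][7]=76

Derivation:
vaddr = 738 = 0b1011100010
Split: l1_idx=2, l2_idx=7, offset=2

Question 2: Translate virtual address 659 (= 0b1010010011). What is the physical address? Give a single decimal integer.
Answer: 755

Derivation:
vaddr = 659 = 0b1010010011
Split: l1_idx=2, l2_idx=4, offset=19
L1[2] = 0
L2[0][4] = 23
paddr = 23 * 32 + 19 = 755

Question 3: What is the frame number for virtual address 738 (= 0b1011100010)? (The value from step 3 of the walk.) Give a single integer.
vaddr = 738: l1_idx=2, l2_idx=7
L1[2] = 0; L2[0][7] = 76

Answer: 76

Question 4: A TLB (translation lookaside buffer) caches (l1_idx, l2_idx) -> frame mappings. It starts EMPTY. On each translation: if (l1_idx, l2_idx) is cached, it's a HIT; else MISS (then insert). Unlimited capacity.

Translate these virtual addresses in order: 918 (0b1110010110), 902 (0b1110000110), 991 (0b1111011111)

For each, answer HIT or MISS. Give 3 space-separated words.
Answer: MISS HIT MISS

Derivation:
vaddr=918: (3,4) not in TLB -> MISS, insert
vaddr=902: (3,4) in TLB -> HIT
vaddr=991: (3,6) not in TLB -> MISS, insert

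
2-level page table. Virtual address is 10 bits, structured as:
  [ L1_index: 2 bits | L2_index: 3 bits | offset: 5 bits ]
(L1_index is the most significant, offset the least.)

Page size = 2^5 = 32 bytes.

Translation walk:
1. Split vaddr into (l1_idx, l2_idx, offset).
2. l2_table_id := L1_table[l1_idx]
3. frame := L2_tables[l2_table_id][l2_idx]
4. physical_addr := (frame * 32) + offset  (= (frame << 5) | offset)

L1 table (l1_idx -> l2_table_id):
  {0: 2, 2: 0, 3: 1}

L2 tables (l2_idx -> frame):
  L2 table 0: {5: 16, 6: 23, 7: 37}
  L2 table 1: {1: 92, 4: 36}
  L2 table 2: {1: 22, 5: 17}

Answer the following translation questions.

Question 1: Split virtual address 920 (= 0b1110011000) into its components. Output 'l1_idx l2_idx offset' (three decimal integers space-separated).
vaddr = 920 = 0b1110011000
  top 2 bits -> l1_idx = 3
  next 3 bits -> l2_idx = 4
  bottom 5 bits -> offset = 24

Answer: 3 4 24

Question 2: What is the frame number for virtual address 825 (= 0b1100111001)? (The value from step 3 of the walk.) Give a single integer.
Answer: 92

Derivation:
vaddr = 825: l1_idx=3, l2_idx=1
L1[3] = 1; L2[1][1] = 92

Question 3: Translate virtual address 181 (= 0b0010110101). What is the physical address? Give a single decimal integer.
vaddr = 181 = 0b0010110101
Split: l1_idx=0, l2_idx=5, offset=21
L1[0] = 2
L2[2][5] = 17
paddr = 17 * 32 + 21 = 565

Answer: 565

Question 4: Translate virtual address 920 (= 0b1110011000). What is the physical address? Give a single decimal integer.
vaddr = 920 = 0b1110011000
Split: l1_idx=3, l2_idx=4, offset=24
L1[3] = 1
L2[1][4] = 36
paddr = 36 * 32 + 24 = 1176

Answer: 1176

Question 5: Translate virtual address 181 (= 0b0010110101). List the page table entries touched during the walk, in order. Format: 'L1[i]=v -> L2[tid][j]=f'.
Answer: L1[0]=2 -> L2[2][5]=17

Derivation:
vaddr = 181 = 0b0010110101
Split: l1_idx=0, l2_idx=5, offset=21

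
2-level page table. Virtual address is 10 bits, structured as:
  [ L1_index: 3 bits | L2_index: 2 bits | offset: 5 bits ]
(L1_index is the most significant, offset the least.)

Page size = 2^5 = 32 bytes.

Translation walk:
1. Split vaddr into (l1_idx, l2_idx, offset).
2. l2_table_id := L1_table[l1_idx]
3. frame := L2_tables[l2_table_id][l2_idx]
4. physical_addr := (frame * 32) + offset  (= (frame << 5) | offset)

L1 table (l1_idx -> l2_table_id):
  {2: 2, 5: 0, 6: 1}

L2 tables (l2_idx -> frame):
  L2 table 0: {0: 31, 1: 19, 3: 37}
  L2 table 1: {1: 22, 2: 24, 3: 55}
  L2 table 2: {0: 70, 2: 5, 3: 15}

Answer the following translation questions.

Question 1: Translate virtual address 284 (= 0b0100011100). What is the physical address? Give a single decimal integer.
Answer: 2268

Derivation:
vaddr = 284 = 0b0100011100
Split: l1_idx=2, l2_idx=0, offset=28
L1[2] = 2
L2[2][0] = 70
paddr = 70 * 32 + 28 = 2268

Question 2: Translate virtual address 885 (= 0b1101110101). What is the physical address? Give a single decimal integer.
vaddr = 885 = 0b1101110101
Split: l1_idx=6, l2_idx=3, offset=21
L1[6] = 1
L2[1][3] = 55
paddr = 55 * 32 + 21 = 1781

Answer: 1781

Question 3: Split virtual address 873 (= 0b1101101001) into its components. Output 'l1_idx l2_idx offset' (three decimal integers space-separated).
Answer: 6 3 9

Derivation:
vaddr = 873 = 0b1101101001
  top 3 bits -> l1_idx = 6
  next 2 bits -> l2_idx = 3
  bottom 5 bits -> offset = 9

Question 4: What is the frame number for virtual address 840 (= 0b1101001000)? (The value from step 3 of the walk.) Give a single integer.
Answer: 24

Derivation:
vaddr = 840: l1_idx=6, l2_idx=2
L1[6] = 1; L2[1][2] = 24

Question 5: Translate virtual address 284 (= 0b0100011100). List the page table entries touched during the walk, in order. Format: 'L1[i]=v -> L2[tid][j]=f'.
vaddr = 284 = 0b0100011100
Split: l1_idx=2, l2_idx=0, offset=28

Answer: L1[2]=2 -> L2[2][0]=70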